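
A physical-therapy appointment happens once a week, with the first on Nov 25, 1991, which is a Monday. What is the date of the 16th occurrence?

The 16th occurrence is 15 intervals after the first: 15 × 7 = 105 days after Nov 25, 1991.
Nov has 30 days — 5 days to the end of Nov leaves 100.
Dec has 31 days (69 left).
Jan has 31 days (38 left).
Feb has 29 days (9 left).
9 days into Mar → Mar 9, 1992.

Mar 9, 1992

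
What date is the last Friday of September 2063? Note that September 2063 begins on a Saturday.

September 2063 begins on a Saturday, so the first Friday is September 7 (6 days later).
September 2063 has 30 days. Adding weeks: 7, 14, 21, 28 — the last one ≤ 30 is the 28th.

2063-09-28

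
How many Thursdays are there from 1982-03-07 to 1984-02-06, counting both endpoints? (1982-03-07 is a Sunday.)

1982-03-07 is a Sunday; the first Thursday on or after it is 1982-03-11 (4 days later).
From 1982-03-11 to 1984-02-06: 295 + 365 + 37 = 697 days (rest of 1982, 1983, to 1984-02-06 in 1984).
697 ÷ 7 = 99 full weeks with remainder 4, so 99 more Thursdays after the first → 100.

100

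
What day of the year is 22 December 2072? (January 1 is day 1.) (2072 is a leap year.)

357

Days in months before December: 31 + 29 + 31 + 30 + 31 + 30 + 31 + 31 + 30 + 31 + 30 = 335.
Plus 22 days into December → day 357.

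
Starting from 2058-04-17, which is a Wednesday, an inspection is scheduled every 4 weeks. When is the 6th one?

The 6th occurrence is 5 intervals after the first: 5 × 28 = 140 days after 2058-04-17.
April has 30 days — 13 days to the end of April leaves 127.
May has 31 days (96 left).
June has 30 days (66 left).
July has 31 days (35 left).
August has 31 days (4 left).
4 days into September → 2058-09-04.

2058-09-04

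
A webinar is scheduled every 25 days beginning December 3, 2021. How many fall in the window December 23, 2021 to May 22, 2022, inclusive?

6

Occurrences land 25·i days after December 3, 2021 for i = 0, 1, 2, …
December 23, 2021 is 20 days after the start; 20 ÷ 25 = 0 remainder 20; since the remainder is 20, round up to i = 1. First occurrence in the window: #2 on December 28, 2021 (1×25 = 25 days in).
May 22, 2022 is 170 days after the start; 170 ÷ 25 = 6 remainder 20. Last occurrence in the window: #7 on May 2, 2022.
Occurrences #2 through #7: 6 in total.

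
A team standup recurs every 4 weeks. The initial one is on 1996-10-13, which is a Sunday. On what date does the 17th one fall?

1998-01-04

The 17th occurrence is 16 intervals after the first: 16 × 28 = 448 days after 1996-10-13.
October has 31 days — 18 days to the end of October leaves 430.
From end of October to end of 1996 is 61 days (369 left).
1997 has 365 days (4 left).
4 days into January → 1998-01-04.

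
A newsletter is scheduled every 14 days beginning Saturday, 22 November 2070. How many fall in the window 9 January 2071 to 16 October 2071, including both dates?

Occurrences land 14·i days after 22 November 2070 for i = 0, 1, 2, …
9 January 2071 is 48 days after the start; 48 ÷ 14 = 3 remainder 6; since the remainder is 6, round up to i = 4. First occurrence in the window: #5 on 17 January 2071 (4×14 = 56 days in).
16 October 2071 is 328 days after the start; 328 ÷ 14 = 23 remainder 6. Last occurrence in the window: #24 on 10 October 2071.
Occurrences #5 through #24: 20 in total.

20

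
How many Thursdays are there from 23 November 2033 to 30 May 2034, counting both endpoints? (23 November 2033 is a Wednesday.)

23 November 2033 is a Wednesday; the first Thursday on or after it is 24 November 2033 (1 day later).
From 24 November 2033 to 30 May 2034: 6 + 31 + 31 + 28 + 31 + 30 + 30 = 187 days (rest of November, December, January, February, March, April, May).
187 ÷ 7 = 26 full weeks with remainder 5, so 26 more Thursdays after the first → 27.

27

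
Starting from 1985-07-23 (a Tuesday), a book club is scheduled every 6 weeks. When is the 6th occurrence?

1986-02-18

The 6th occurrence is 5 intervals after the first: 5 × 42 = 210 days after 1985-07-23.
July has 31 days — 8 days to the end of July leaves 202.
August has 31 days (171 left).
September has 30 days (141 left).
October has 31 days (110 left).
November has 30 days (80 left).
December has 31 days (49 left).
January has 31 days (18 left).
18 days into February → 1986-02-18.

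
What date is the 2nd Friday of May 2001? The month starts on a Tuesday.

11 May 2001

May 2001 begins on a Tuesday, so the first Friday is May 4 (3 days later).
The 2nd Friday is 1 weeks later: 4 + 7 = 11.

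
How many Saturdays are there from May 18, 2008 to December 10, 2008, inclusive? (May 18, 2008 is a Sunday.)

29

May 18, 2008 is a Sunday; the first Saturday on or after it is May 24, 2008 (6 days later).
From May 24, 2008 to December 10, 2008: 7 + 30 + 31 + 31 + 30 + 31 + 30 + 10 = 200 days (rest of May, June, July, August, September, October, November, December).
200 ÷ 7 = 28 full weeks with remainder 4, so 28 more Saturdays after the first → 29.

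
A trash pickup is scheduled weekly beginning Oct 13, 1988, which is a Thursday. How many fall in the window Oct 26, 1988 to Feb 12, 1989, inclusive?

Occurrences land 7·i days after Oct 13, 1988 for i = 0, 1, 2, …
Oct 26, 1988 is 13 days after the start; 13 ÷ 7 = 1 remainder 6; since the remainder is 6, round up to i = 2. First occurrence in the window: #3 on Oct 27, 1988 (2×7 = 14 days in).
Feb 12, 1989 is 122 days after the start; 122 ÷ 7 = 17 remainder 3. Last occurrence in the window: #18 on Feb 9, 1989.
Occurrences #3 through #18: 16 in total.

16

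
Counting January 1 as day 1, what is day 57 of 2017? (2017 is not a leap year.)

26 February 2017

January has 31 days (57 − 31 = 26 remain).
26 into February → February 26.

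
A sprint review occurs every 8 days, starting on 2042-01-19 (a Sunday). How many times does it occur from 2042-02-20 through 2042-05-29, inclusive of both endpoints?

Occurrences land 8·i days after 2042-01-19 for i = 0, 1, 2, …
2042-02-20 is 32 days after the start; 32 ÷ 8 = 4 remainder 0. First occurrence in the window: #5 on 2042-02-20 (4×8 = 32 days in).
2042-05-29 is 130 days after the start; 130 ÷ 8 = 16 remainder 2. Last occurrence in the window: #17 on 2042-05-27.
Occurrences #5 through #17: 13 in total.

13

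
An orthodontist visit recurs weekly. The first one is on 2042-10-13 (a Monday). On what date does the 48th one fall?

2043-09-07

The 48th occurrence is 47 intervals after the first: 47 × 7 = 329 days after 2042-10-13.
October has 31 days — 18 days to the end of October leaves 311.
November has 30 days (281 left).
December has 31 days (250 left).
January has 31 days (219 left).
February has 28 days (191 left).
March has 31 days (160 left).
April has 30 days (130 left).
May has 31 days (99 left).
June has 30 days (69 left).
July has 31 days (38 left).
August has 31 days (7 left).
7 days into September → 2043-09-07.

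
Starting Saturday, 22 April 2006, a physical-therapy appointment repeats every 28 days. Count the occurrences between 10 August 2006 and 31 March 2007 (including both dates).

Occurrences land 28·i days after 22 April 2006 for i = 0, 1, 2, …
10 August 2006 is 110 days after the start; 110 ÷ 28 = 3 remainder 26; since the remainder is 26, round up to i = 4. First occurrence in the window: #5 on 12 August 2006 (4×28 = 112 days in).
31 March 2007 is 343 days after the start; 343 ÷ 28 = 12 remainder 7. Last occurrence in the window: #13 on 24 March 2007.
Occurrences #5 through #13: 9 in total.

9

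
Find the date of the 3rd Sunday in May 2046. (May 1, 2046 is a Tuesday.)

2046-05-20

May 2046 begins on a Tuesday, so the first Sunday is May 6 (5 days later).
The 3rd Sunday is 2 weeks later: 6 + 14 = 20.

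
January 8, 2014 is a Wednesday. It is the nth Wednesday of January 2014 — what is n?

2nd

Day 8 falls in week ⌈8/7⌉ of the month.
Days 1–7 hold the 1st Wednesday, 8–14 the 2nd, 15–21 the 3rd, 22–28 the 4th, 29–31 the 5th.
8 is in the range for the 2nd.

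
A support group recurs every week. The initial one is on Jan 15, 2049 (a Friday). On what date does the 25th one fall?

The 25th occurrence is 24 intervals after the first: 24 × 7 = 168 days after Jan 15, 2049.
Jan has 31 days — 16 days to the end of Jan leaves 152.
Feb has 28 days (124 left).
Mar has 31 days (93 left).
Apr has 30 days (63 left).
May has 31 days (32 left).
Jun has 30 days (2 left).
2 days into Jul → Jul 2, 2049.

Jul 2, 2049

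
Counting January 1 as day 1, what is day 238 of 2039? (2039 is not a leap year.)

January has 31 days (238 − 31 = 207 remain).
February has 28 days (207 − 28 = 179 remain).
March has 31 days (179 − 31 = 148 remain).
April has 30 days (148 − 30 = 118 remain).
May has 31 days (118 − 31 = 87 remain).
June has 30 days (87 − 30 = 57 remain).
July has 31 days (57 − 31 = 26 remain).
26 into August → August 26.

2039-08-26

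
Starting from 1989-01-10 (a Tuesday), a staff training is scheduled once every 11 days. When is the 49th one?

The 49th occurrence is 48 intervals after the first: 48 × 11 = 528 days after 1989-01-10.
January has 31 days — 21 days to the end of January leaves 507.
From end of January to end of 1989 is 334 days (173 left).
January has 31 days (142 left).
February has 28 days (114 left).
March has 31 days (83 left).
April has 30 days (53 left).
May has 31 days (22 left).
22 days into June → 1990-06-22.

1990-06-22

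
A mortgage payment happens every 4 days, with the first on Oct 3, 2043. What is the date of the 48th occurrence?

The 48th occurrence is 47 intervals after the first: 47 × 4 = 188 days after Oct 3, 2043.
Oct has 31 days — 28 days to the end of Oct leaves 160.
Nov has 30 days (130 left).
Dec has 31 days (99 left).
Jan has 31 days (68 left).
Feb has 29 days (39 left).
Mar has 31 days (8 left).
8 days into Apr → Apr 8, 2044.

Apr 8, 2044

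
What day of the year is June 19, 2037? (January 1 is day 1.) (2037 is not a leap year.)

Days in months before June: 31 + 28 + 31 + 30 + 31 = 151.
Plus 19 days into June → day 170.

170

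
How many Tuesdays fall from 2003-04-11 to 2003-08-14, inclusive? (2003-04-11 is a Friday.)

18

2003-04-11 is a Friday; the first Tuesday on or after it is 2003-04-15 (4 days later).
From 2003-04-15 to 2003-08-14: 15 + 31 + 30 + 31 + 14 = 121 days (rest of April, May, June, July, August).
121 ÷ 7 = 17 full weeks with remainder 2, so 17 more Tuesdays after the first → 18.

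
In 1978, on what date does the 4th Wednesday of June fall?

The first Wednesday of June 1978 is June 7.
The 4th Wednesday is 3 weeks later: 7 + 21 = 28.

1978-06-28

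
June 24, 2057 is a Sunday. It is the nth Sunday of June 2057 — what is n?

4th

Day 24 falls in week ⌈24/7⌉ of the month.
Days 1–7 hold the 1st Sunday, 8–14 the 2nd, 15–21 the 3rd, 22–28 the 4th, 29–31 the 5th.
24 is in the range for the 4th.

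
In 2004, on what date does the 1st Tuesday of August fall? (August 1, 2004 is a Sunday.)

August 2004 begins on a Sunday, so the first Tuesday is August 3 (2 days later).

3 August 2004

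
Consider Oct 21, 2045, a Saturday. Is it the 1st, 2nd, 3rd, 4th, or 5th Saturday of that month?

3rd

Day 21 falls in week ⌈21/7⌉ of the month.
Days 1–7 hold the 1st Saturday, 8–14 the 2nd, 15–21 the 3rd, 22–28 the 4th, 29–31 the 5th.
21 is in the range for the 3rd.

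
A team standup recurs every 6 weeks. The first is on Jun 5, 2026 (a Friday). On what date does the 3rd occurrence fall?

Aug 28, 2026

The 3rd occurrence is 2 intervals after the first: 2 × 42 = 84 days after Jun 5, 2026.
Jun has 30 days — 25 days to the end of Jun leaves 59.
Jul has 31 days (28 left).
28 days into Aug → Aug 28, 2026.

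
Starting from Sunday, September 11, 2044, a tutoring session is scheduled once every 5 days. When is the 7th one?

October 11, 2044

The 7th occurrence is 6 intervals after the first: 6 × 5 = 30 days after September 11, 2044.
September has 30 days — 19 days to the end of September leaves 11.
11 days into October → October 11, 2044.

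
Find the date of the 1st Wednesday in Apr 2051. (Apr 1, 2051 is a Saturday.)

Apr 2051 begins on a Saturday, so the first Wednesday is Apr 5 (4 days later).

Apr 5, 2051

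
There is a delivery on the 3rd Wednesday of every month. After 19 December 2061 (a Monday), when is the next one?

December 2061 starts on a Thursday; its first Wednesday is the 7th, so the 3rd Wednesday is the 21st — 21 December 2061.
21 December 2061 is after 19 December 2061, so that is the next one.

21 December 2061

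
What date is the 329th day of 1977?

1977-11-25

January has 31 days (329 − 31 = 298 remain).
February has 28 days (298 − 28 = 270 remain).
March has 31 days (270 − 31 = 239 remain).
April has 30 days (239 − 30 = 209 remain).
May has 31 days (209 − 31 = 178 remain).
June has 30 days (178 − 30 = 148 remain).
July has 31 days (148 − 31 = 117 remain).
August has 31 days (117 − 31 = 86 remain).
September has 30 days (86 − 30 = 56 remain).
October has 31 days (56 − 31 = 25 remain).
25 into November → November 25.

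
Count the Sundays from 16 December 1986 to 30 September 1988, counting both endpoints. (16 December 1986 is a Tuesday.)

16 December 1986 is a Tuesday; the first Sunday on or after it is 21 December 1986 (5 days later).
From 21 December 1986 to 30 September 1988: 10 + 365 + 274 = 649 days (rest of 1986, 1987, to 30 September 1988 in 1988).
649 ÷ 7 = 92 full weeks with remainder 5, so 92 more Sundays after the first → 93.

93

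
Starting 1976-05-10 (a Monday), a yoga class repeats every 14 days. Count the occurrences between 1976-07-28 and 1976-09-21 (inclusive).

4

Occurrences land 14·i days after 1976-05-10 for i = 0, 1, 2, …
1976-07-28 is 79 days after the start; 79 ÷ 14 = 5 remainder 9; since the remainder is 9, round up to i = 6. First occurrence in the window: #7 on 1976-08-02 (6×14 = 84 days in).
1976-09-21 is 134 days after the start; 134 ÷ 14 = 9 remainder 8. Last occurrence in the window: #10 on 1976-09-13.
Occurrences #7 through #10: 4 in total.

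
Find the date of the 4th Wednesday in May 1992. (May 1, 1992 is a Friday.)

27 May 1992

May 1992 begins on a Friday, so the first Wednesday is May 6 (5 days later).
The 4th Wednesday is 3 weeks later: 6 + 21 = 27.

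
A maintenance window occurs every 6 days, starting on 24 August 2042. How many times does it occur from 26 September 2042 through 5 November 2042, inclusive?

Occurrences land 6·i days after 24 August 2042 for i = 0, 1, 2, …
26 September 2042 is 33 days after the start; 33 ÷ 6 = 5 remainder 3; since the remainder is 3, round up to i = 6. First occurrence in the window: #7 on 29 September 2042 (6×6 = 36 days in).
5 November 2042 is 73 days after the start; 73 ÷ 6 = 12 remainder 1. Last occurrence in the window: #13 on 4 November 2042.
Occurrences #7 through #13: 7 in total.

7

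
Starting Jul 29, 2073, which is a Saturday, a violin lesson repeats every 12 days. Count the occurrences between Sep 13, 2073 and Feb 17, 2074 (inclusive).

13

Occurrences land 12·i days after Jul 29, 2073 for i = 0, 1, 2, …
Sep 13, 2073 is 46 days after the start; 46 ÷ 12 = 3 remainder 10; since the remainder is 10, round up to i = 4. First occurrence in the window: #5 on Sep 15, 2073 (4×12 = 48 days in).
Feb 17, 2074 is 203 days after the start; 203 ÷ 12 = 16 remainder 11. Last occurrence in the window: #17 on Feb 6, 2074.
Occurrences #5 through #17: 13 in total.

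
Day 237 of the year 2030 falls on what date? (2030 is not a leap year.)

2030-08-25

January has 31 days (237 − 31 = 206 remain).
February has 28 days (206 − 28 = 178 remain).
March has 31 days (178 − 31 = 147 remain).
April has 30 days (147 − 30 = 117 remain).
May has 31 days (117 − 31 = 86 remain).
June has 30 days (86 − 30 = 56 remain).
July has 31 days (56 − 31 = 25 remain).
25 into August → August 25.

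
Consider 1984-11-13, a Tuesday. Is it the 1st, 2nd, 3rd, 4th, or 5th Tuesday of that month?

Day 13 falls in week ⌈13/7⌉ of the month.
Days 1–7 hold the 1st Tuesday, 8–14 the 2nd, 15–21 the 3rd, 22–28 the 4th, 29–31 the 5th.
13 is in the range for the 2nd.

2nd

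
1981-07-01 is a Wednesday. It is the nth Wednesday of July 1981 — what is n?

1st

Day 1 falls in week ⌈1/7⌉ of the month.
Days 1–7 hold the 1st Wednesday, 8–14 the 2nd, 15–21 the 3rd, 22–28 the 4th, 29–31 the 5th.
1 is in the range for the 1st.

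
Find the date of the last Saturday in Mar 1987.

Mar 28, 1987

The first Saturday of Mar 1987 is Mar 7.
Mar 1987 has 31 days. Adding weeks: 7, 14, 21, 28 — the last one ≤ 31 is the 28th.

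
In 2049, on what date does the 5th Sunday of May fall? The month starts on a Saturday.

May 30, 2049

May 2049 begins on a Saturday, so the first Sunday is May 2 (1 day later).
The 5th Sunday is 4 weeks later: 2 + 28 = 30.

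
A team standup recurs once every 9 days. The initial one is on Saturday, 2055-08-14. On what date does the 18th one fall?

2056-01-14

The 18th occurrence is 17 intervals after the first: 17 × 9 = 153 days after 2055-08-14.
August has 31 days — 17 days to the end of August leaves 136.
September has 30 days (106 left).
October has 31 days (75 left).
November has 30 days (45 left).
December has 31 days (14 left).
14 days into January → 2056-01-14.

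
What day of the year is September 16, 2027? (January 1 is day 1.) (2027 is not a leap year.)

259

Days in months before September: 31 + 28 + 31 + 30 + 31 + 30 + 31 + 31 = 243.
Plus 16 days into September → day 259.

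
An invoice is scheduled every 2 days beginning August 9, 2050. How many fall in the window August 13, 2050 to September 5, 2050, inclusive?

12

Occurrences land 2·i days after August 9, 2050 for i = 0, 1, 2, …
August 13, 2050 is 4 days after the start; 4 ÷ 2 = 2 remainder 0. First occurrence in the window: #3 on August 13, 2050 (2×2 = 4 days in).
September 5, 2050 is 27 days after the start; 27 ÷ 2 = 13 remainder 1. Last occurrence in the window: #14 on September 4, 2050.
Occurrences #3 through #14: 12 in total.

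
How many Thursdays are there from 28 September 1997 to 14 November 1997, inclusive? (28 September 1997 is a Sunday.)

7

28 September 1997 is a Sunday; the first Thursday on or after it is 2 October 1997 (4 days later).
From 2 October 1997 to 14 November 1997: 29 + 14 = 43 days (rest of October, November).
43 ÷ 7 = 6 full weeks with remainder 1, so 6 more Thursdays after the first → 7.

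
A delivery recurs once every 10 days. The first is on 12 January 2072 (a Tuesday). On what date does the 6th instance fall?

2 March 2072

The 6th occurrence is 5 intervals after the first: 5 × 10 = 50 days after 12 January 2072.
January has 31 days — 19 days to the end of January leaves 31.
February has 29 days (2 left).
2 days into March → 2 March 2072.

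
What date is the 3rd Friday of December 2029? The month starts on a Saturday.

December 2029 begins on a Saturday, so the first Friday is December 7 (6 days later).
The 3rd Friday is 2 weeks later: 7 + 14 = 21.

December 21, 2029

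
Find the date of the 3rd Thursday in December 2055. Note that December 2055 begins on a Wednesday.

December 16, 2055

December 2055 begins on a Wednesday, so the first Thursday is December 2 (1 day later).
The 3rd Thursday is 2 weeks later: 2 + 14 = 16.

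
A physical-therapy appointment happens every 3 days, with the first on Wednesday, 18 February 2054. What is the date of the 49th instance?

12 July 2054

The 49th occurrence is 48 intervals after the first: 48 × 3 = 144 days after 18 February 2054.
February has 28 days — 10 days to the end of February leaves 134.
March has 31 days (103 left).
April has 30 days (73 left).
May has 31 days (42 left).
June has 30 days (12 left).
12 days into July → 12 July 2054.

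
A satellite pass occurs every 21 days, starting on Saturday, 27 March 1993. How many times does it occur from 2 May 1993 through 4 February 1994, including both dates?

13

Occurrences land 21·i days after 27 March 1993 for i = 0, 1, 2, …
2 May 1993 is 36 days after the start; 36 ÷ 21 = 1 remainder 15; since the remainder is 15, round up to i = 2. First occurrence in the window: #3 on 8 May 1993 (2×21 = 42 days in).
4 February 1994 is 314 days after the start; 314 ÷ 21 = 14 remainder 20. Last occurrence in the window: #15 on 15 January 1994.
Occurrences #3 through #15: 13 in total.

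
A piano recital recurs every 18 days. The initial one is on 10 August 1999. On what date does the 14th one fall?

31 March 2000

The 14th occurrence is 13 intervals after the first: 13 × 18 = 234 days after 10 August 1999.
August has 31 days — 21 days to the end of August leaves 213.
September has 30 days (183 left).
October has 31 days (152 left).
November has 30 days (122 left).
December has 31 days (91 left).
January has 31 days (60 left).
February has 29 days (31 left).
31 days into March → 31 March 2000.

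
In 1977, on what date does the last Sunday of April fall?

April 1977 begins on a Friday, so the first Sunday is April 3 (2 days later).
April 1977 has 30 days. Adding weeks: 3, 10, 17, 24 — the last one ≤ 30 is the 24th.

April 24, 1977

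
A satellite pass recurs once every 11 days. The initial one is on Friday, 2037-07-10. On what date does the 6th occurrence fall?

2037-09-03

The 6th occurrence is 5 intervals after the first: 5 × 11 = 55 days after 2037-07-10.
July has 31 days — 21 days to the end of July leaves 34.
August has 31 days (3 left).
3 days into September → 2037-09-03.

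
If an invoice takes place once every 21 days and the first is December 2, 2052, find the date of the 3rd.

The 3rd occurrence is 2 intervals after the first: 2 × 21 = 42 days after December 2, 2052.
December has 31 days — 29 days to the end of December leaves 13.
13 days into January → January 13, 2053.

January 13, 2053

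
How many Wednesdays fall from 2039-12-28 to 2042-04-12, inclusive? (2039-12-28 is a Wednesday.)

120

2039-12-28 is a Wednesday; the first Wednesday on or after it is 2039-12-28.
From 2039-12-28 to 2042-04-12: 3 + 366 + 365 + 102 = 836 days (rest of 2039, 2040, 2041, to 2042-04-12 in 2042).
836 ÷ 7 = 119 full weeks with remainder 3, so 119 more Wednesdays after the first → 120.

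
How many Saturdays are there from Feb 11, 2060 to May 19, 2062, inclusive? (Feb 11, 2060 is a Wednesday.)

118

Feb 11, 2060 is a Wednesday; the first Saturday on or after it is Feb 14, 2060 (3 days later).
From Feb 14, 2060 to May 19, 2062: 321 + 365 + 139 = 825 days (rest of 2060, 2061, to May 19, 2062 in 2062).
825 ÷ 7 = 117 full weeks with remainder 6, so 117 more Saturdays after the first → 118.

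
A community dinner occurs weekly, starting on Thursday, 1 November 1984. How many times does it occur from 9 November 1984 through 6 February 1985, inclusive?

Occurrences land 7·i days after 1 November 1984 for i = 0, 1, 2, …
9 November 1984 is 8 days after the start; 8 ÷ 7 = 1 remainder 1; since the remainder is 1, round up to i = 2. First occurrence in the window: #3 on 15 November 1984 (2×7 = 14 days in).
6 February 1985 is 97 days after the start; 97 ÷ 7 = 13 remainder 6. Last occurrence in the window: #14 on 31 January 1985.
Occurrences #3 through #14: 12 in total.

12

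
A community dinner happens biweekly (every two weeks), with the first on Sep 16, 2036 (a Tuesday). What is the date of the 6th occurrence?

Nov 25, 2036

The 6th occurrence is 5 intervals after the first: 5 × 14 = 70 days after Sep 16, 2036.
Sep has 30 days — 14 days to the end of Sep leaves 56.
Oct has 31 days (25 left).
25 days into Nov → Nov 25, 2036.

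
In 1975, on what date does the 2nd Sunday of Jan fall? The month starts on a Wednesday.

Jan 12, 1975

Jan 1975 begins on a Wednesday, so the first Sunday is Jan 5 (4 days later).
The 2nd Sunday is 1 weeks later: 5 + 7 = 12.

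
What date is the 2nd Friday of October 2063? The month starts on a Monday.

12 October 2063

October 2063 begins on a Monday, so the first Friday is October 5 (4 days later).
The 2nd Friday is 1 weeks later: 5 + 7 = 12.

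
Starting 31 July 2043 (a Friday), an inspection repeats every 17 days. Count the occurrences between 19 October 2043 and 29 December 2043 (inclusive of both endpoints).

Occurrences land 17·i days after 31 July 2043 for i = 0, 1, 2, …
19 October 2043 is 80 days after the start; 80 ÷ 17 = 4 remainder 12; since the remainder is 12, round up to i = 5. First occurrence in the window: #6 on 24 October 2043 (5×17 = 85 days in).
29 December 2043 is 151 days after the start; 151 ÷ 17 = 8 remainder 15. Last occurrence in the window: #9 on 14 December 2043.
Occurrences #6 through #9: 4 in total.

4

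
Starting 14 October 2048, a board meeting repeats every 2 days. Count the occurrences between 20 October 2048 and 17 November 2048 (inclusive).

Occurrences land 2·i days after 14 October 2048 for i = 0, 1, 2, …
20 October 2048 is 6 days after the start; 6 ÷ 2 = 3 remainder 0. First occurrence in the window: #4 on 20 October 2048 (3×2 = 6 days in).
17 November 2048 is 34 days after the start; 34 ÷ 2 = 17 remainder 0. Last occurrence in the window: #18 on 17 November 2048.
Occurrences #4 through #18: 15 in total.

15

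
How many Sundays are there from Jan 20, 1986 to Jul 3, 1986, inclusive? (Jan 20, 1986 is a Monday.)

Jan 20, 1986 is a Monday; the first Sunday on or after it is Jan 26, 1986 (6 days later).
From Jan 26, 1986 to Jul 3, 1986: 5 + 28 + 31 + 30 + 31 + 30 + 3 = 158 days (rest of Jan, Feb, Mar, Apr, May, Jun, Jul).
158 ÷ 7 = 22 full weeks with remainder 4, so 22 more Sundays after the first → 23.

23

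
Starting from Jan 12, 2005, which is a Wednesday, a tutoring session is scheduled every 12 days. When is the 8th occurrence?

The 8th occurrence is 7 intervals after the first: 7 × 12 = 84 days after Jan 12, 2005.
Jan has 31 days — 19 days to the end of Jan leaves 65.
Feb has 28 days (37 left).
Mar has 31 days (6 left).
6 days into Apr → Apr 6, 2005.

Apr 6, 2005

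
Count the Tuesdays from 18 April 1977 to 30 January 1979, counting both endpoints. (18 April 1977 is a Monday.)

94

18 April 1977 is a Monday; the first Tuesday on or after it is 19 April 1977 (1 day later).
From 19 April 1977 to 30 January 1979: 256 + 365 + 30 = 651 days (rest of 1977, 1978, to 30 January 1979 in 1979).
651 ÷ 7 = 93 full weeks with remainder 0, so 93 more Tuesdays after the first → 94.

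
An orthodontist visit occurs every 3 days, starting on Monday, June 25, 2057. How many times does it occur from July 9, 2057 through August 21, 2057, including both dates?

Occurrences land 3·i days after June 25, 2057 for i = 0, 1, 2, …
July 9, 2057 is 14 days after the start; 14 ÷ 3 = 4 remainder 2; since the remainder is 2, round up to i = 5. First occurrence in the window: #6 on July 10, 2057 (5×3 = 15 days in).
August 21, 2057 is 57 days after the start; 57 ÷ 3 = 19 remainder 0. Last occurrence in the window: #20 on August 21, 2057.
Occurrences #6 through #20: 15 in total.

15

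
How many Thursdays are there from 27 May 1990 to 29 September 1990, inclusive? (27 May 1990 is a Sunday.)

27 May 1990 is a Sunday; the first Thursday on or after it is 31 May 1990 (4 days later).
From 31 May 1990 to 29 September 1990: 0 + 30 + 31 + 31 + 29 = 121 days (rest of May, June, July, August, September).
121 ÷ 7 = 17 full weeks with remainder 2, so 17 more Thursdays after the first → 18.

18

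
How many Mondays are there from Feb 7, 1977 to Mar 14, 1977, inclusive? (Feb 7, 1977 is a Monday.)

6

Feb 7, 1977 is a Monday; the first Monday on or after it is Feb 7, 1977.
From Feb 7, 1977 to Mar 14, 1977: 21 + 14 = 35 days (rest of Feb, Mar).
35 ÷ 7 = 5 full weeks with remainder 0, so 5 more Mondays after the first → 6.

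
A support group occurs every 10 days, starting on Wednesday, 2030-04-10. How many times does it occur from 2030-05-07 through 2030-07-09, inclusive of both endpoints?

7

Occurrences land 10·i days after 2030-04-10 for i = 0, 1, 2, …
2030-05-07 is 27 days after the start; 27 ÷ 10 = 2 remainder 7; since the remainder is 7, round up to i = 3. First occurrence in the window: #4 on 2030-05-10 (3×10 = 30 days in).
2030-07-09 is 90 days after the start; 90 ÷ 10 = 9 remainder 0. Last occurrence in the window: #10 on 2030-07-09.
Occurrences #4 through #10: 7 in total.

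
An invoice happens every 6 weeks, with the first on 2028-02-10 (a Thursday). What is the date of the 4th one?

2028-06-15

The 4th occurrence is 3 intervals after the first: 3 × 42 = 126 days after 2028-02-10.
February has 29 days — 19 days to the end of February leaves 107.
March has 31 days (76 left).
April has 30 days (46 left).
May has 31 days (15 left).
15 days into June → 2028-06-15.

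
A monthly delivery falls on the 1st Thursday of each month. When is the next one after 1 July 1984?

July 1984 starts on a Sunday, so its 1st Thursday is 5 July 1984 (4 days in).
5 July 1984 is after 1 July 1984, so that is the next one.

5 July 1984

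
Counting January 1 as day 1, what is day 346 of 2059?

Jan has 31 days (346 − 31 = 315 remain).
Feb has 28 days (315 − 28 = 287 remain).
Mar has 31 days (287 − 31 = 256 remain).
Apr has 30 days (256 − 30 = 226 remain).
May has 31 days (226 − 31 = 195 remain).
Jun has 30 days (195 − 30 = 165 remain).
Jul has 31 days (165 − 31 = 134 remain).
Aug has 31 days (134 − 31 = 103 remain).
Sep has 30 days (103 − 30 = 73 remain).
Oct has 31 days (73 − 31 = 42 remain).
Nov has 30 days (42 − 30 = 12 remain).
12 into Dec → Dec 12.

Dec 12, 2059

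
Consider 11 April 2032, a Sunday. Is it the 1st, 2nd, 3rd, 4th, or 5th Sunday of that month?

Day 11 falls in week ⌈11/7⌉ of the month.
Days 1–7 hold the 1st Sunday, 8–14 the 2nd, 15–21 the 3rd, 22–28 the 4th, 29–31 the 5th.
11 is in the range for the 2nd.

2nd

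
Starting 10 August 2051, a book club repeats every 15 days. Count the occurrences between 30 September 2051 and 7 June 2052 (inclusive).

Occurrences land 15·i days after 10 August 2051 for i = 0, 1, 2, …
30 September 2051 is 51 days after the start; 51 ÷ 15 = 3 remainder 6; since the remainder is 6, round up to i = 4. First occurrence in the window: #5 on 9 October 2051 (4×15 = 60 days in).
7 June 2052 is 302 days after the start; 302 ÷ 15 = 20 remainder 2. Last occurrence in the window: #21 on 5 June 2052.
Occurrences #5 through #21: 17 in total.

17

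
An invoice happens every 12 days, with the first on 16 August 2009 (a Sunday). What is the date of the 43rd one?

2 January 2011

The 43rd occurrence is 42 intervals after the first: 42 × 12 = 504 days after 16 August 2009.
August has 31 days — 15 days to the end of August leaves 489.
From end of August to end of 2009 is 122 days (367 left).
2010 has 365 days (2 left).
2 days into January → 2 January 2011.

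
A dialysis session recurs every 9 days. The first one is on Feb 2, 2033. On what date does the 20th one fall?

Jul 23, 2033

The 20th occurrence is 19 intervals after the first: 19 × 9 = 171 days after Feb 2, 2033.
Feb has 28 days — 26 days to the end of Feb leaves 145.
Mar has 31 days (114 left).
Apr has 30 days (84 left).
May has 31 days (53 left).
Jun has 30 days (23 left).
23 days into Jul → Jul 23, 2033.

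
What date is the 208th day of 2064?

26 July 2064

January has 31 days (208 − 31 = 177 remain).
February has 29 days (177 − 29 = 148 remain).
March has 31 days (148 − 31 = 117 remain).
April has 30 days (117 − 30 = 87 remain).
May has 31 days (87 − 31 = 56 remain).
June has 30 days (56 − 30 = 26 remain).
26 into July → July 26.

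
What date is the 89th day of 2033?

January has 31 days (89 − 31 = 58 remain).
February has 28 days (58 − 28 = 30 remain).
30 into March → March 30.

30 March 2033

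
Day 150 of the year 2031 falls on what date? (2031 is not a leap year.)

January has 31 days (150 − 31 = 119 remain).
February has 28 days (119 − 28 = 91 remain).
March has 31 days (91 − 31 = 60 remain).
April has 30 days (60 − 30 = 30 remain).
30 into May → May 30.

30 May 2031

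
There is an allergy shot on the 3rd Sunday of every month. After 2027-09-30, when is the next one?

September 2027 starts on a Wednesday; its first Sunday is the 5th, so the 3rd Sunday is the 19th — 2027-09-19.
That is not after 2027-09-30, so look at October 2027.
October 2027 starts on a Friday; its first Sunday is the 3rd, so the 3rd Sunday is the 17th — 2027-10-17.

2027-10-17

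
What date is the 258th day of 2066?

Sep 15, 2066

Jan has 31 days (258 − 31 = 227 remain).
Feb has 28 days (227 − 28 = 199 remain).
Mar has 31 days (199 − 31 = 168 remain).
Apr has 30 days (168 − 30 = 138 remain).
May has 31 days (138 − 31 = 107 remain).
Jun has 30 days (107 − 30 = 77 remain).
Jul has 31 days (77 − 31 = 46 remain).
Aug has 31 days (46 − 31 = 15 remain).
15 into Sep → Sep 15.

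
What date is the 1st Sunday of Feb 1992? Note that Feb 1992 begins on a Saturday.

Feb 2, 1992

Feb 1992 begins on a Saturday, so the first Sunday is Feb 2 (1 day later).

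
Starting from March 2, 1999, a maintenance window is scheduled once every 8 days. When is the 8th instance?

April 27, 1999

The 8th occurrence is 7 intervals after the first: 7 × 8 = 56 days after March 2, 1999.
March has 31 days — 29 days to the end of March leaves 27.
27 days into April → April 27, 1999.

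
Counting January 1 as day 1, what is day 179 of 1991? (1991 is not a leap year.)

June 28, 1991

January has 31 days (179 − 31 = 148 remain).
February has 28 days (148 − 28 = 120 remain).
March has 31 days (120 − 31 = 89 remain).
April has 30 days (89 − 30 = 59 remain).
May has 31 days (59 − 31 = 28 remain).
28 into June → June 28.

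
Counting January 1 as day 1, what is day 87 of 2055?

Jan has 31 days (87 − 31 = 56 remain).
Feb has 28 days (56 − 28 = 28 remain).
28 into Mar → Mar 28.

Mar 28, 2055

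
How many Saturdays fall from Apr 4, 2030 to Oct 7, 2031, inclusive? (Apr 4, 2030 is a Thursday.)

Apr 4, 2030 is a Thursday; the first Saturday on or after it is Apr 6, 2030 (2 days later).
From Apr 6, 2030 to Oct 7, 2031: 269 + 280 = 549 days (rest of 2030, to Oct 7, 2031 in 2031).
549 ÷ 7 = 78 full weeks with remainder 3, so 78 more Saturdays after the first → 79.

79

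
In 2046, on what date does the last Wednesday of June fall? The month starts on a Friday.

June 2046 begins on a Friday, so the first Wednesday is June 6 (5 days later).
June 2046 has 30 days. Adding weeks: 6, 13, 20, 27 — the last one ≤ 30 is the 27th.

June 27, 2046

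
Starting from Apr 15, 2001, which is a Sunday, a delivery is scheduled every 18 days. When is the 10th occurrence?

Sep 24, 2001

The 10th occurrence is 9 intervals after the first: 9 × 18 = 162 days after Apr 15, 2001.
Apr has 30 days — 15 days to the end of Apr leaves 147.
May has 31 days (116 left).
Jun has 30 days (86 left).
Jul has 31 days (55 left).
Aug has 31 days (24 left).
24 days into Sep → Sep 24, 2001.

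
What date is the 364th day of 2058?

January has 31 days (364 − 31 = 333 remain).
February has 28 days (333 − 28 = 305 remain).
March has 31 days (305 − 31 = 274 remain).
April has 30 days (274 − 30 = 244 remain).
May has 31 days (244 − 31 = 213 remain).
June has 30 days (213 − 30 = 183 remain).
July has 31 days (183 − 31 = 152 remain).
August has 31 days (152 − 31 = 121 remain).
September has 30 days (121 − 30 = 91 remain).
October has 31 days (91 − 31 = 60 remain).
November has 30 days (60 − 30 = 30 remain).
30 into December → December 30.

2058-12-30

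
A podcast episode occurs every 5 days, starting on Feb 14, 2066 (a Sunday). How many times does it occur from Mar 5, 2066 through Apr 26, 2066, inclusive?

11

Occurrences land 5·i days after Feb 14, 2066 for i = 0, 1, 2, …
Mar 5, 2066 is 19 days after the start; 19 ÷ 5 = 3 remainder 4; since the remainder is 4, round up to i = 4. First occurrence in the window: #5 on Mar 6, 2066 (4×5 = 20 days in).
Apr 26, 2066 is 71 days after the start; 71 ÷ 5 = 14 remainder 1. Last occurrence in the window: #15 on Apr 25, 2066.
Occurrences #5 through #15: 11 in total.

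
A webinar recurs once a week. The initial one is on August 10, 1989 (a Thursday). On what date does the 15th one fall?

The 15th occurrence is 14 intervals after the first: 14 × 7 = 98 days after August 10, 1989.
August has 31 days — 21 days to the end of August leaves 77.
September has 30 days (47 left).
October has 31 days (16 left).
16 days into November → November 16, 1989.

November 16, 1989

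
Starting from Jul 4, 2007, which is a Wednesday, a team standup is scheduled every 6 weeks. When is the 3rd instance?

Sep 26, 2007

The 3rd occurrence is 2 intervals after the first: 2 × 42 = 84 days after Jul 4, 2007.
Jul has 31 days — 27 days to the end of Jul leaves 57.
Aug has 31 days (26 left).
26 days into Sep → Sep 26, 2007.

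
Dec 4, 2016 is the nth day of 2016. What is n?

339

Days in months before Dec: 31 + 29 + 31 + 30 + 31 + 30 + 31 + 31 + 30 + 31 + 30 = 335.
Plus 4 days into Dec → day 339.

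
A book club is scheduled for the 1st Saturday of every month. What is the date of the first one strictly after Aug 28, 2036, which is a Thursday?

Aug 2036 starts on a Friday, so its 1st Saturday is Aug 2, 2036 (1 day in).
That is not after Aug 28, 2036, so look at Sep 2036.
Sep 2036 starts on a Monday, so its 1st Saturday is Sep 6, 2036 (5 days in).

Sep 6, 2036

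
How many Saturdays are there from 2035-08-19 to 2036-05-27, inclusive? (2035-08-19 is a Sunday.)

2035-08-19 is a Sunday; the first Saturday on or after it is 2035-08-25 (6 days later).
From 2035-08-25 to 2036-05-27: 6 + 30 + 31 + 30 + 31 + 31 + 29 + 31 + 30 + 27 = 276 days (rest of August, September, October, November, December, January, February, March, April, May).
276 ÷ 7 = 39 full weeks with remainder 3, so 39 more Saturdays after the first → 40.

40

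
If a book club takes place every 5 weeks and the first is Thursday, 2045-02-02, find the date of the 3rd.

2045-04-13

The 3rd occurrence is 2 intervals after the first: 2 × 35 = 70 days after 2045-02-02.
February has 28 days — 26 days to the end of February leaves 44.
March has 31 days (13 left).
13 days into April → 2045-04-13.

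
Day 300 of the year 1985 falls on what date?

January has 31 days (300 − 31 = 269 remain).
February has 28 days (269 − 28 = 241 remain).
March has 31 days (241 − 31 = 210 remain).
April has 30 days (210 − 30 = 180 remain).
May has 31 days (180 − 31 = 149 remain).
June has 30 days (149 − 30 = 119 remain).
July has 31 days (119 − 31 = 88 remain).
August has 31 days (88 − 31 = 57 remain).
September has 30 days (57 − 30 = 27 remain).
27 into October → October 27.

27 October 1985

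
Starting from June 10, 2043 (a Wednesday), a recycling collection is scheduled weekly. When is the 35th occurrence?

The 35th occurrence is 34 intervals after the first: 34 × 7 = 238 days after June 10, 2043.
June has 30 days — 20 days to the end of June leaves 218.
July has 31 days (187 left).
August has 31 days (156 left).
September has 30 days (126 left).
October has 31 days (95 left).
November has 30 days (65 left).
December has 31 days (34 left).
January has 31 days (3 left).
3 days into February → February 3, 2044.

February 3, 2044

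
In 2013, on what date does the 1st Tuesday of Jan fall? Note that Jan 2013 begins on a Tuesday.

Jan 1, 2013

Jan 2013 begins on a Tuesday, so the first Tuesday is Jan 1.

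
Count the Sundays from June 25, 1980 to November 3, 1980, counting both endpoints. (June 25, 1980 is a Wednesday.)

19

June 25, 1980 is a Wednesday; the first Sunday on or after it is June 29, 1980 (4 days later).
From June 29, 1980 to November 3, 1980: 1 + 31 + 31 + 30 + 31 + 3 = 127 days (rest of June, July, August, September, October, November).
127 ÷ 7 = 18 full weeks with remainder 1, so 18 more Sundays after the first → 19.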